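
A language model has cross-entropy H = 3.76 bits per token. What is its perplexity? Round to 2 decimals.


Perplexity formula: PP = 2^H
H = 3.76
PP = 2^3.76
Decompose: 2^3.76 = 2^3 * 2^0.76
2^3 = 8, 2^0.76 ~ 1.6934906
PP ~ 8 * 1.6934906 = 13.5479248
Rounded to 2 decimals: 13.55

13.55


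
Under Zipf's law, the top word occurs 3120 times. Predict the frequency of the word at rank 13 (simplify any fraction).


Zipf's law: freq(rank) = f1 / rank
f1 = 3120, rank = 13
freq = 3120 / 13
= 240

240


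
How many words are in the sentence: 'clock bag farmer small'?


Counting words by splitting on spaces:
  Word 1: 'clock'
  Word 2: 'bag'
  Word 3: 'farmer'
  Word 4: 'small'
Total words: 4

4


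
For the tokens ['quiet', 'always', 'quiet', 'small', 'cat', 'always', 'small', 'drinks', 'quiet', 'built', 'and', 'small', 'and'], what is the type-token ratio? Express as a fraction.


Tokens: 13
Unique types: ('always', 'and', 'built', 'cat', 'drinks', 'quiet', 'small') = 7
TTR = 7/13
Already in lowest terms.

7/13


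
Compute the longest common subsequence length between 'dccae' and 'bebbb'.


DP table for LCS of 'dccae' and 'bebbb':
       b  e  b  b  b
    0  0  0  0  0  0
  d 0  0  0  0  0  0
  c 0  0  0  0  0  0
  c 0  0  0  0  0  0
  a 0  0  0  0  0  0
  e 0  0  1  1  1  1
LCS: 'e'
LCS length = 1

1


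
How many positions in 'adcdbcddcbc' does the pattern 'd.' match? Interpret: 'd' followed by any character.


Pattern: d. means 'd' followed by any character.
Scanning 'adcdbcddcbc' position-by-position:
  Pos 0: window 'ad' -> no
  Pos 1: window 'dc' -> MATCH
  Pos 2: window 'cd' -> no
  Pos 3: window 'db' -> MATCH
  Pos 4: window 'bc' -> no
  Pos 5: window 'cd' -> no
  Pos 6: window 'dd' -> MATCH
  Pos 7: window 'dc' -> MATCH
  Pos 8: window 'cb' -> no
  Pos 9: window 'bc' -> no
  Pos 10: window 'c' -> no
Total matches: 4

4


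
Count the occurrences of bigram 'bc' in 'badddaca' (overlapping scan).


Scanning 'badddaca' for bigram 'bc':
  Position 0: 'ba' -> no
  Position 1: 'ad' -> no
  Position 2: 'dd' -> no
  Position 3: 'dd' -> no
  Position 4: 'da' -> no
  Position 5: 'ac' -> no
  Position 6: 'ca' -> no
Total matches: 0

0


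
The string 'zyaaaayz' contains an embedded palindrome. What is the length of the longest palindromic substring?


Scanning 'zyaaaayz' for palindromic substrings.
Substring at positions 0-7: 'zyaaaayz'.
Check: reverse('zyaaaayz') = 'zyaaaayz' -> palindrome confirmed.
No longer palindromic substring exists; longest length = 8

8


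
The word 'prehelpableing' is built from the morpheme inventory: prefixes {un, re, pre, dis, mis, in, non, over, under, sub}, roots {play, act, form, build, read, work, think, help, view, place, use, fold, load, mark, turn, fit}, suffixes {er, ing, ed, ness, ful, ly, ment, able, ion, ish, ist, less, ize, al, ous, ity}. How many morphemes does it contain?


Segmenting 'prehelpableing' against the inventory:
  'pre' -> prefix (morpheme 1)
  'help' -> root (morpheme 2)
  'able' -> suffix (morpheme 3)
  'ing' -> suffix (morpheme 4)
Total morphemes: 4

4


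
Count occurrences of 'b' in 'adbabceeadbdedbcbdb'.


Scanning 'adbabceeadbdedbcbdb' for 'b':
  Position 2: 'b' -> MATCH (count: 1)
  Position 4: 'b' -> MATCH (count: 2)
  Position 10: 'b' -> MATCH (count: 3)
  Position 14: 'b' -> MATCH (count: 4)
  Position 16: 'b' -> MATCH (count: 5)
  Position 18: 'b' -> MATCH (count: 6)
Total occurrences of 'b': 6

6


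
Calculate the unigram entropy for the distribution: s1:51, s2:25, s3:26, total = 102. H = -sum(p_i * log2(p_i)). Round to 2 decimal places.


Computing entropy H = -sum(p_i * log2(p_i)):
  s1: p = 51/102 = 0.5000, -p*log2(p) = 0.5000
  s2: p = 25/102 = 0.2451, -p*log2(p) = 0.4972
  s3: p = 26/102 = 0.2549, -p*log2(p) = 0.5027
H = sum of terms = 1.4999
Rounded to 2 decimals: 1.50

1.50


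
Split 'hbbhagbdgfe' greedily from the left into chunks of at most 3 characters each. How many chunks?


'hbbhagbdgfe' has 11 characters.
Chunking with max size 3:
  Chunk 1: 'hbb' (positions 0-2)
  Chunk 2: 'hag' (positions 3-5)
  Chunk 3: 'bdg' (positions 6-8)
  Chunk 4: 'fe' (positions 9-10)
Total chunks: ceil(11 / 3) = 4

4


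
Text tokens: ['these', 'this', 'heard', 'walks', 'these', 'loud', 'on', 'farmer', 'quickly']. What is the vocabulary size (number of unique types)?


Listing all tokens and tracking unique types:
  Token 1: 'these' -> NEW (unique so far: 1)
  Token 2: 'this' -> NEW (unique so far: 2)
  Token 3: 'heard' -> NEW (unique so far: 3)
  Token 4: 'walks' -> NEW (unique so far: 4)
  Token 5: 'these' -> duplicate (unique so far: 4)
  Token 6: 'loud' -> NEW (unique so far: 5)
  Token 7: 'on' -> NEW (unique so far: 6)
  Token 8: 'farmer' -> NEW (unique so far: 7)
  Token 9: 'quickly' -> NEW (unique so far: 8)
Unique types: ('farmer', 'heard', 'loud', 'on', 'quickly', 'these', 'this', 'walks')
Vocabulary size: 8

8


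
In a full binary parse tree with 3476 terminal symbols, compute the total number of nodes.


Leaf nodes (terminals): 3476
Internal nodes = n - 1 = 3476 - 1 = 3475
Total = leaves + internal = 3476 + 3475 = 6951

6951


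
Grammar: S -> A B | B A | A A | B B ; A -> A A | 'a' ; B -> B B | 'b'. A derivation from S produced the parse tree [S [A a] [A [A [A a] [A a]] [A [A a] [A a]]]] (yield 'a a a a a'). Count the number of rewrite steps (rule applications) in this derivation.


Every bracketed nonterminal node [X ...] in the tree is produced by exactly one rule application.
Reading the tree off as a leftmost derivation:
  Step 1: S  =>  A A   (applied S -> A A)
  Step 2: A A  =>  a A   (applied A -> a)
  Step 3: a A  =>  a A A   (applied A -> A A)
  Step 4: a A A  =>  a A A A   (applied A -> A A)
  Step 5: a A A A  =>  a a A A   (applied A -> a)
  Step 6: a a A A  =>  a a a A   (applied A -> a)
  Step 7: a a a A  =>  a a a A A   (applied A -> A A)
  Step 8: a a a A A  =>  a a a a A   (applied A -> a)
  Step 9: a a a a A  =>  a a a a a   (applied A -> a)
Final yield: a a a a a
Total rewrite steps: 9

9


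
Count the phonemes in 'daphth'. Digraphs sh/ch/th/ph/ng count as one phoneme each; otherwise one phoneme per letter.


Parsing 'daphth' greedily, digraphs first:
  'd' -> consonant phoneme (phonemes so far: 1)
  'a' -> vowel phoneme (phonemes so far: 2)
  'ph' -> digraph (1 consonant phoneme) (phonemes so far: 3)
  'th' -> digraph (1 consonant phoneme) (phonemes so far: 4)
Total phonemes: 4

4


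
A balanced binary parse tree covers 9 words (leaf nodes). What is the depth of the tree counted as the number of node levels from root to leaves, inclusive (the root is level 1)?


In a balanced binary tree with n leaves the deepest leaf is ceil(log2(n)) edges below the root,
so counting node levels inclusive of root and leaves gives ceil(log2(n)) + 1 levels.
log2(9) = 3.1699
ceil(3.1699) = 4
levels = 4 + 1 = 5

5


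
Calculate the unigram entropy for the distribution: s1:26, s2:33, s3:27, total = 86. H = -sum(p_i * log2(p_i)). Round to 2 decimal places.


Computing entropy H = -sum(p_i * log2(p_i)):
  s1: p = 26/86 = 0.3023, -p*log2(p) = 0.5218
  s2: p = 33/86 = 0.3837, -p*log2(p) = 0.5303
  s3: p = 27/86 = 0.3140, -p*log2(p) = 0.5247
H = sum of terms = 1.5768
Rounded to 2 decimals: 1.58

1.58


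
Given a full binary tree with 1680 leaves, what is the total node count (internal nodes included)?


Leaf nodes (terminals): 1680
Internal nodes = n - 1 = 1680 - 1 = 1679
Total = leaves + internal = 1680 + 1679 = 3359

3359


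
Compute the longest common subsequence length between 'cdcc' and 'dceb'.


DP table for LCS of 'cdcc' and 'dceb':
       d  c  e  b
    0  0  0  0  0
  c 0  0  1  1  1
  d 0  1  1  1  1
  c 0  1  2  2  2
  c 0  1  2  2  2
LCS: 'dc'
LCS length = 2

2


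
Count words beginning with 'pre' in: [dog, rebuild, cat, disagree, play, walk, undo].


Checking each word for prefix 'pre':
  'dog' -> no (count: 0)
  'rebuild' -> no (count: 0)
  'cat' -> no (count: 0)
  'disagree' -> no (count: 0)
  'play' -> no (count: 0)
  'walk' -> no (count: 0)
  'undo' -> no (count: 0)
Total with prefix 'pre': 0

0


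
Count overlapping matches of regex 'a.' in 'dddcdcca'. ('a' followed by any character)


Pattern: a. means 'a' followed by any character.
Scanning 'dddcdcca' position-by-position:
  Pos 0: window 'dd' -> no
  Pos 1: window 'dd' -> no
  Pos 2: window 'dc' -> no
  Pos 3: window 'cd' -> no
  Pos 4: window 'dc' -> no
  Pos 5: window 'cc' -> no
  Pos 6: window 'ca' -> no
  Pos 7: window 'a' -> no
Total matches: 0

0


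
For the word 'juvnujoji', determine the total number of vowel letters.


Scanning each character of 'juvnujoji':
  Position 1: 'j' -> consonant (running count: 0)
  Position 2: 'u' -> vowel (running count: 1)
  Position 3: 'v' -> consonant (running count: 1)
  Position 4: 'n' -> consonant (running count: 1)
  Position 5: 'u' -> vowel (running count: 2)
  Position 6: 'j' -> consonant (running count: 2)
  Position 7: 'o' -> vowel (running count: 3)
  Position 8: 'j' -> consonant (running count: 3)
  Position 9: 'i' -> vowel (running count: 4)
Total vowels: 4

4


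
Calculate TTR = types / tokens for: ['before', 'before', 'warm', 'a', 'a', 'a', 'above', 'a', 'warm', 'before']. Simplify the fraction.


Tokens: 10
Unique types: ('a', 'above', 'before', 'warm') = 4
TTR = 4/10
Simplify: divide both by 2 -> 2/5
TTR = 2/5

2/5


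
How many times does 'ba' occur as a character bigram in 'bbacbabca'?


Scanning 'bbacbabca' for bigram 'ba':
  Position 0: 'bb' -> no
  Position 1: 'ba' -> MATCH
  Position 2: 'ac' -> no
  Position 3: 'cb' -> no
  Position 4: 'ba' -> MATCH
  Position 5: 'ab' -> no
  Position 6: 'bc' -> no
  Position 7: 'ca' -> no
Total matches: 2

2


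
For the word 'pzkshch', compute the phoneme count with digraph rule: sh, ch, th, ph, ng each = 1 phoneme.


Parsing 'pzkshch' greedily, digraphs first:
  'p' -> consonant phoneme (phonemes so far: 1)
  'z' -> consonant phoneme (phonemes so far: 2)
  'k' -> consonant phoneme (phonemes so far: 3)
  'sh' -> digraph (1 consonant phoneme) (phonemes so far: 4)
  'ch' -> digraph (1 consonant phoneme) (phonemes so far: 5)
Total phonemes: 5

5


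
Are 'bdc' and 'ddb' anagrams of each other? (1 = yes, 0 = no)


Sort characters of 'bdc': 'bcd'
Sort characters of 'ddb': 'bdd'
Sorted forms differ -> they are NOT anagrams
Result: 0

0


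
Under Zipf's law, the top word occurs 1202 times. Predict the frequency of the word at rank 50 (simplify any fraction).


Zipf's law: freq(rank) = f1 / rank
f1 = 1202, rank = 50
freq = 1202 / 50
GCD(1202, 50) = 2
Simplified: 601/25

601/25


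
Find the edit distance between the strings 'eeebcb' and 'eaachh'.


Building DP table for s1='eeebcb' (len 6) and s2='eaachh' (len 6):
       e  a  a  c  h  h
    0  1  2  3  4  5  6
  e 1  0  1  2  3  4  5
  e 2  1  1  2  3  4  5
  e 3  2  2  2  3  4  5
  b 4  3  3  3  3  4  5
  c 5  4  4  4  3  4  5
  b 6  5  5  5  4  4  5
Edit distance = dp[6][6] = 5

5


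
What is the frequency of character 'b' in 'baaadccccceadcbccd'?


Scanning 'baaadccccceadcbccd' for 'b':
  Position 0: 'b' -> MATCH (count: 1)
  Position 14: 'b' -> MATCH (count: 2)
Total occurrences of 'b': 2

2


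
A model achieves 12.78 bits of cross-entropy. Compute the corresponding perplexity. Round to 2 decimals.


Perplexity formula: PP = 2^H
H = 12.78
PP = 2^12.78
Decompose: 2^12.78 = 2^12 * 2^0.78
2^12 = 4096, 2^0.78 ~ 1.7171309
PP ~ 4096 * 1.7171309 = 7033.3681664
Rounded to 2 decimals: 7033.37

7033.37


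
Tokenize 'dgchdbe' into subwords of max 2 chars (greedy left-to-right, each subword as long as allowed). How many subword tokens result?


'dgchdbe' has 7 characters.
Chunking with max size 2:
  Chunk 1: 'dg' (positions 0-1)
  Chunk 2: 'ch' (positions 2-3)
  Chunk 3: 'db' (positions 4-5)
  Chunk 4: 'e' (positions 6-6)
Total chunks: ceil(7 / 2) = 4

4


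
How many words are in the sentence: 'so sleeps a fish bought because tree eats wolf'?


Counting words by splitting on spaces:
  Word 1: 'so'
  Word 2: 'sleeps'
  Word 3: 'a'
  Word 4: 'fish'
  Word 5: 'bought'
  Word 6: 'because'
  Word 7: 'tree'
  Word 8: 'eats'
  Word 9: 'wolf'
Total words: 9

9


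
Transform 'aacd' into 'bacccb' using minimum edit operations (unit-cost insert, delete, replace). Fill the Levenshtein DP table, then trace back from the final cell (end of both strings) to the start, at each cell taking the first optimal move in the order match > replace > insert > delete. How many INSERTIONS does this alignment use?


Edit distance = 4. Backtracking from cell (4, 6) with preference match > replace > insert > delete,
then listing the resulting alignment 'aacd' -> 'bacccb' left to right:
  Step 1: insert 'b' [insertion #1]
  Step 2: keep 'a'
  Step 3: insert 'c' [insertion #2]
  Step 4: replace a->c
  Step 5: keep 'c'
  Step 6: replace d->b
Total insertions: 2

2


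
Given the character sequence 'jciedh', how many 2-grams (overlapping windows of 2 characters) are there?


String 'jciedh' has length L = 6.
Number of overlapping n-grams = L - n + 1
Substituting: 6 - 2 + 1 = 5

5


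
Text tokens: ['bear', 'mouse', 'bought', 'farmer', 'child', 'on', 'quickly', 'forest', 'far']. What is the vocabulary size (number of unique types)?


Listing all tokens and tracking unique types:
  Token 1: 'bear' -> NEW (unique so far: 1)
  Token 2: 'mouse' -> NEW (unique so far: 2)
  Token 3: 'bought' -> NEW (unique so far: 3)
  Token 4: 'farmer' -> NEW (unique so far: 4)
  Token 5: 'child' -> NEW (unique so far: 5)
  Token 6: 'on' -> NEW (unique so far: 6)
  Token 7: 'quickly' -> NEW (unique so far: 7)
  Token 8: 'forest' -> NEW (unique so far: 8)
  Token 9: 'far' -> NEW (unique so far: 9)
Unique types: ('bear', 'bought', 'child', 'far', 'farmer', 'forest', 'mouse', 'on', 'quickly')
Vocabulary size: 9

9


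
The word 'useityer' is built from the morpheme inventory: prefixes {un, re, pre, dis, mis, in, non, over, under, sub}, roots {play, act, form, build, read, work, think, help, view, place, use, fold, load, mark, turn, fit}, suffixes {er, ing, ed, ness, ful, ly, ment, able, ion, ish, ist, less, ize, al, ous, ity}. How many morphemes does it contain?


Segmenting 'useityer' against the inventory:
  'use' -> root (morpheme 1)
  'ity' -> suffix (morpheme 2)
  'er' -> suffix (morpheme 3)
Total morphemes: 3

3


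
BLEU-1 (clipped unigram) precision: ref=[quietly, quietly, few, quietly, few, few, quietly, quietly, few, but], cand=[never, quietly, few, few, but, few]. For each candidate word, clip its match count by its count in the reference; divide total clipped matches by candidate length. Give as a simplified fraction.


Reference word counts: {'but': 1, 'few': 4, 'quietly': 5}
Checking each candidate word (with clipping):
  'never' -> not in reference -> no match (matches: 0)
  'quietly' -> in reference (ref count 5, used 1/5) -> match (matches: 1)
  'few' -> in reference (ref count 4, used 1/4) -> match (matches: 2)
  'few' -> in reference (ref count 4, used 2/4) -> match (matches: 3)
  'but' -> in reference (ref count 1, used 1/1) -> match (matches: 4)
  'few' -> in reference (ref count 4, used 3/4) -> match (matches: 5)
Clipped matches: 5, Candidate length: 6
Precision = 5/6

5/6


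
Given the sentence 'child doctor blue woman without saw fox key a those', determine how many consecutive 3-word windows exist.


Word trigrams from [10] words:
  Trigram 1: (child doctor blue)
  Trigram 2: (doctor blue woman)
  Trigram 3: (blue woman without)
  Trigram 4: (woman without saw)
  Trigram 5: (without saw fox)
  Trigram 6: (saw fox key)
  Trigram 7: (fox key a)
  Trigram 8: (key a those)
Total word trigrams: 10 - 2 = 8

8


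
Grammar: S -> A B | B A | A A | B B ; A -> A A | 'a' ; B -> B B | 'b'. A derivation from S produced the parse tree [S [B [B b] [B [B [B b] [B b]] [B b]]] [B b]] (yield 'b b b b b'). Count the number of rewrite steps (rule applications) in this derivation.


Every bracketed nonterminal node [X ...] in the tree is produced by exactly one rule application.
Reading the tree off as a leftmost derivation:
  Step 1: S  =>  B B   (applied S -> B B)
  Step 2: B B  =>  B B B   (applied B -> B B)
  Step 3: B B B  =>  b B B   (applied B -> b)
  Step 4: b B B  =>  b B B B   (applied B -> B B)
  Step 5: b B B B  =>  b B B B B   (applied B -> B B)
  Step 6: b B B B B  =>  b b B B B   (applied B -> b)
  Step 7: b b B B B  =>  b b b B B   (applied B -> b)
  Step 8: b b b B B  =>  b b b b B   (applied B -> b)
  Step 9: b b b b B  =>  b b b b b   (applied B -> b)
Final yield: b b b b b
Total rewrite steps: 9

9


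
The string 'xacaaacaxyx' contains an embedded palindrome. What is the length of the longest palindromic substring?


Scanning 'xacaaacaxyx' for palindromic substrings.
Substring at positions 0-8: 'xacaaacax'.
Check: reverse('xacaaacax') = 'xacaaacax' -> palindrome confirmed.
Neighbouring characters ('-' / 'y') break symmetry, so it cannot extend further.
No longer palindromic substring exists; longest length = 9

9


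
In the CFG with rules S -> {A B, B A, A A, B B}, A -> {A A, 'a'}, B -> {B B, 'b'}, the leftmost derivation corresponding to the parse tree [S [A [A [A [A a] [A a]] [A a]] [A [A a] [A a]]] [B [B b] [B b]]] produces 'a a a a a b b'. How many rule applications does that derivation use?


Every bracketed nonterminal node [X ...] in the tree is produced by exactly one rule application.
Reading the tree off as a leftmost derivation:
  Step 1: S  =>  A B   (applied S -> A B)
  Step 2: A B  =>  A A B   (applied A -> A A)
  Step 3: A A B  =>  A A A B   (applied A -> A A)
  Step 4: A A A B  =>  A A A A B   (applied A -> A A)
  Step 5: A A A A B  =>  a A A A B   (applied A -> a)
  Step 6: a A A A B  =>  a a A A B   (applied A -> a)
  Step 7: a a A A B  =>  a a a A B   (applied A -> a)
  Step 8: a a a A B  =>  a a a A A B   (applied A -> A A)
  Step 9: a a a A A B  =>  a a a a A B   (applied A -> a)
  Step 10: a a a a A B  =>  a a a a a B   (applied A -> a)
  Step 11: a a a a a B  =>  a a a a a B B   (applied B -> B B)
  Step 12: a a a a a B B  =>  a a a a a b B   (applied B -> b)
  Step 13: a a a a a b B  =>  a a a a a b b   (applied B -> b)
Final yield: a a a a a b b
Total rewrite steps: 13

13


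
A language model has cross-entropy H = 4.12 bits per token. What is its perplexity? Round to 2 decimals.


Perplexity formula: PP = 2^H
H = 4.12
PP = 2^4.12
Decompose: 2^4.12 = 2^4 * 2^0.12
2^4 = 16, 2^0.12 ~ 1.0867349
PP ~ 16 * 1.0867349 = 17.3877584
Rounded to 2 decimals: 17.39

17.39


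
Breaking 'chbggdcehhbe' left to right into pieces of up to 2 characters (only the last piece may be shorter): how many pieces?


'chbggdcehhbe' has 12 characters.
Chunking with max size 2:
  Chunk 1: 'ch' (positions 0-1)
  Chunk 2: 'bg' (positions 2-3)
  Chunk 3: 'gd' (positions 4-5)
  Chunk 4: 'ce' (positions 6-7)
  Chunk 5: 'hh' (positions 8-9)
  Chunk 6: 'be' (positions 10-11)
Total chunks: ceil(12 / 2) = 6

6


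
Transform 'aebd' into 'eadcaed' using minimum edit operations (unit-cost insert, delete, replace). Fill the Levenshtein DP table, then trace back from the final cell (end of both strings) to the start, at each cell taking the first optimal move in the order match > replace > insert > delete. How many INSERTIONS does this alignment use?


Edit distance = 5. Backtracking from cell (4, 7) with preference match > replace > insert > delete,
then listing the resulting alignment 'aebd' -> 'eadcaed' left to right:
  Step 1: insert 'e' [insertion #1]
  Step 2: keep 'a'
  Step 3: insert 'd' [insertion #2]
  Step 4: insert 'c' [insertion #3]
  Step 5: replace e->a
  Step 6: replace b->e
  Step 7: keep 'd'
Total insertions: 3

3


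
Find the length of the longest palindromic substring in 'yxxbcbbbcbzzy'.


Scanning 'yxxbcbbbcbzzy' for palindromic substrings.
Substring at positions 3-9: 'bcbbbcb'.
Check: reverse('bcbbbcb') = 'bcbbbcb' -> palindrome confirmed.
Neighbouring characters ('x' / 'z') break symmetry, so it cannot extend further.
No longer palindromic substring exists; longest length = 7

7


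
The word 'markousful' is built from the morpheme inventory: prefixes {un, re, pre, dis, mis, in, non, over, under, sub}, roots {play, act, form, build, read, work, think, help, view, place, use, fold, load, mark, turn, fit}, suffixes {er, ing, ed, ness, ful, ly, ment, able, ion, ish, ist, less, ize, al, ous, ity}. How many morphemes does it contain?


Segmenting 'markousful' against the inventory:
  'mark' -> root (morpheme 1)
  'ous' -> suffix (morpheme 2)
  'ful' -> suffix (morpheme 3)
Total morphemes: 3

3


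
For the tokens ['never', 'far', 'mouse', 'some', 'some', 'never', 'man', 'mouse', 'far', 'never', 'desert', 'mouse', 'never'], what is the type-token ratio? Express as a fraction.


Tokens: 13
Unique types: ('desert', 'far', 'man', 'mouse', 'never', 'some') = 6
TTR = 6/13
Already in lowest terms.

6/13


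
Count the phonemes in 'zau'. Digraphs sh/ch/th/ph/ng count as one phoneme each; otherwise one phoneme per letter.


Parsing 'zau' greedily, digraphs first:
  'z' -> consonant phoneme (phonemes so far: 1)
  'a' -> vowel phoneme (phonemes so far: 2)
  'u' -> vowel phoneme (phonemes so far: 3)
Total phonemes: 3

3


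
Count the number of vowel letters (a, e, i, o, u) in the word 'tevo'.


Scanning each character of 'tevo':
  Position 1: 't' -> consonant (running count: 0)
  Position 2: 'e' -> vowel (running count: 1)
  Position 3: 'v' -> consonant (running count: 1)
  Position 4: 'o' -> vowel (running count: 2)
Total vowels: 2

2


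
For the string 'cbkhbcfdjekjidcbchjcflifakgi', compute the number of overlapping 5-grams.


String 'cbkhbcfdjekjidcbchjcflifakgi' has length L = 28.
Number of overlapping n-grams = L - n + 1
Substituting: 28 - 5 + 1 = 24

24


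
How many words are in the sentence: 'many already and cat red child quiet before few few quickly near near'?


Counting words by splitting on spaces:
  Word 1: 'many'
  Word 2: 'already'
  Word 3: 'and'
  Word 4: 'cat'
  Word 5: 'red'
  Word 6: 'child'
  Word 7: 'quiet'
  Word 8: 'before'
  Word 9: 'few'
  Word 10: 'few'
  Word 11: 'quickly'
  Word 12: 'near'
  Word 13: 'near'
Total words: 13

13


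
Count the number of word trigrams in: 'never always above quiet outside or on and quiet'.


Word trigrams from [9] words:
  Trigram 1: (never always above)
  Trigram 2: (always above quiet)
  Trigram 3: (above quiet outside)
  Trigram 4: (quiet outside or)
  Trigram 5: (outside or on)
  Trigram 6: (or on and)
  Trigram 7: (on and quiet)
Total word trigrams: 9 - 2 = 7

7


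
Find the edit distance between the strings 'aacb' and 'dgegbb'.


Building DP table for s1='aacb' (len 4) and s2='dgegbb' (len 6):
       d  g  e  g  b  b
    0  1  2  3  4  5  6
  a 1  1  2  3  4  5  6
  a 2  2  2  3  4  5  6
  c 3  3  3  3  4  5  6
  b 4  4  4  4  4  4  5
Edit distance = dp[4][6] = 5

5


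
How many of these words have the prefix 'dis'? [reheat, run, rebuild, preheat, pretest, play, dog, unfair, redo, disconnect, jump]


Checking each word for prefix 'dis':
  'reheat' -> no (count: 0)
  'run' -> no (count: 0)
  'rebuild' -> no (count: 0)
  'preheat' -> no (count: 0)
  'pretest' -> no (count: 0)
  'play' -> no (count: 0)
  'dog' -> no (count: 0)
  'unfair' -> no (count: 0)
  'redo' -> no (count: 0)
  'disconnect' -> YES, starts with 'dis' (count: 1)
  'jump' -> no (count: 1)
Total with prefix 'dis': 1

1


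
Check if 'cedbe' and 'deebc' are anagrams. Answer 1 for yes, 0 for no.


Sort characters of 'cedbe': 'bcdee'
Sort characters of 'deebc': 'bcdee'
Sorted forms match -> they ARE anagrams
Result: 1

1


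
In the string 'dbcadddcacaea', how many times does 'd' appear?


Scanning 'dbcadddcacaea' for 'd':
  Position 0: 'd' -> MATCH (count: 1)
  Position 4: 'd' -> MATCH (count: 2)
  Position 5: 'd' -> MATCH (count: 3)
  Position 6: 'd' -> MATCH (count: 4)
Total occurrences of 'd': 4

4


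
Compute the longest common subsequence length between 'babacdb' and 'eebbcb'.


DP table for LCS of 'babacdb' and 'eebbcb':
       e  e  b  b  c  b
    0  0  0  0  0  0  0
  b 0  0  0  1  1  1  1
  a 0  0  0  1  1  1  1
  b 0  0  0  1  2  2  2
  a 0  0  0  1  2  2  2
  c 0  0  0  1  2  3  3
  d 0  0  0  1  2  3  3
  b 0  0  0  1  2  3  4
LCS: 'bbcb'
LCS length = 4

4


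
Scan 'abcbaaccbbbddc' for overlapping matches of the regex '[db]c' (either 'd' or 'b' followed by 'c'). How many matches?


Pattern: [db]c means either 'd' or 'b' followed by 'c'.
Scanning 'abcbaaccbbbddc' position-by-position:
  Pos 0: window 'ab' -> no
  Pos 1: window 'bc' -> MATCH
  Pos 2: window 'cb' -> no
  Pos 3: window 'ba' -> no
  Pos 4: window 'aa' -> no
  Pos 5: window 'ac' -> no
  Pos 6: window 'cc' -> no
  Pos 7: window 'cb' -> no
  Pos 8: window 'bb' -> no
  Pos 9: window 'bb' -> no
  Pos 10: window 'bd' -> no
  Pos 11: window 'dd' -> no
  Pos 12: window 'dc' -> MATCH
  Pos 13: window 'c' -> no
Total matches: 2

2


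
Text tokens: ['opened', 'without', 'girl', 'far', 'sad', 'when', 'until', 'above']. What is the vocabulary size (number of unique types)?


Listing all tokens and tracking unique types:
  Token 1: 'opened' -> NEW (unique so far: 1)
  Token 2: 'without' -> NEW (unique so far: 2)
  Token 3: 'girl' -> NEW (unique so far: 3)
  Token 4: 'far' -> NEW (unique so far: 4)
  Token 5: 'sad' -> NEW (unique so far: 5)
  Token 6: 'when' -> NEW (unique so far: 6)
  Token 7: 'until' -> NEW (unique so far: 7)
  Token 8: 'above' -> NEW (unique so far: 8)
Unique types: ('above', 'far', 'girl', 'opened', 'sad', 'until', 'when', 'without')
Vocabulary size: 8

8


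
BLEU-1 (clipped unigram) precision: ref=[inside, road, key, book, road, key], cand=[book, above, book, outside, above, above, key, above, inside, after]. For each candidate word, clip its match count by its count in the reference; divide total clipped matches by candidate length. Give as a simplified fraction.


Reference word counts: {'book': 1, 'inside': 1, 'key': 2, 'road': 2}
Checking each candidate word (with clipping):
  'book' -> in reference (ref count 1, used 1/1) -> match (matches: 1)
  'above' -> not in reference -> no match (matches: 1)
  'book' -> ref count 1 already used up (1/1) -> clipped, no match (matches: 1)
  'outside' -> not in reference -> no match (matches: 1)
  'above' -> not in reference -> no match (matches: 1)
  'above' -> not in reference -> no match (matches: 1)
  'key' -> in reference (ref count 2, used 1/2) -> match (matches: 2)
  'above' -> not in reference -> no match (matches: 2)
  'inside' -> in reference (ref count 1, used 1/1) -> match (matches: 3)
  'after' -> not in reference -> no match (matches: 3)
Clipped matches: 3, Candidate length: 10
Precision = 3/10

3/10


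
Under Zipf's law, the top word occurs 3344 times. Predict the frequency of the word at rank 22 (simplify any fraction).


Zipf's law: freq(rank) = f1 / rank
f1 = 3344, rank = 22
freq = 3344 / 22
= 152

152


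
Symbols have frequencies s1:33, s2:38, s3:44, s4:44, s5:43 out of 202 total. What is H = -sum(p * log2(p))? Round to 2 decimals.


Computing entropy H = -sum(p_i * log2(p_i)):
  s1: p = 33/202 = 0.1634, -p*log2(p) = 0.4270
  s2: p = 38/202 = 0.1881, -p*log2(p) = 0.4534
  s3: p = 44/202 = 0.2178, -p*log2(p) = 0.4789
  s4: p = 44/202 = 0.2178, -p*log2(p) = 0.4789
  s5: p = 43/202 = 0.2129, -p*log2(p) = 0.4751
H = sum of terms = 2.3133
Rounded to 2 decimals: 2.31

2.31


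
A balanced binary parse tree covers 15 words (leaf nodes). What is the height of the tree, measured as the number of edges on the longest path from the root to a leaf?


In a balanced binary tree with n leaves the deepest leaf is ceil(log2(n)) edges below the root.
log2(15) = 3.9069
ceil(3.9069) = 4
height (edges) = 4

4


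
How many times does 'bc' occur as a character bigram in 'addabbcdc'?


Scanning 'addabbcdc' for bigram 'bc':
  Position 0: 'ad' -> no
  Position 1: 'dd' -> no
  Position 2: 'da' -> no
  Position 3: 'ab' -> no
  Position 4: 'bb' -> no
  Position 5: 'bc' -> MATCH
  Position 6: 'cd' -> no
  Position 7: 'dc' -> no
Total matches: 1

1


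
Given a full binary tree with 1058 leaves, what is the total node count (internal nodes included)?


Leaf nodes (terminals): 1058
Internal nodes = n - 1 = 1058 - 1 = 1057
Total = leaves + internal = 1058 + 1057 = 2115

2115


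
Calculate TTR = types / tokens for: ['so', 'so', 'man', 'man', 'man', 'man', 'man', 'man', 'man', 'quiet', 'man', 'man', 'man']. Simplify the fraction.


Tokens: 13
Unique types: ('man', 'quiet', 'so') = 3
TTR = 3/13
Already in lowest terms.

3/13


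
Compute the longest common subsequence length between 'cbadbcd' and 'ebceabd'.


DP table for LCS of 'cbadbcd' and 'ebceabd':
       e  b  c  e  a  b  d
    0  0  0  0  0  0  0  0
  c 0  0  0  1  1  1  1  1
  b 0  0  1  1  1  1  2  2
  a 0  0  1  1  1  2  2  2
  d 0  0  1  1  1  2  2  3
  b 0  0  1  1  1  2  3  3
  c 0  0  1  2  2  2  3  3
  d 0  0  1  2  2  2  3  4
LCS: 'cabd'
LCS length = 4

4


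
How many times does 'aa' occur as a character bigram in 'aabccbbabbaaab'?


Scanning 'aabccbbabbaaab' for bigram 'aa':
  Position 0: 'aa' -> MATCH
  Position 1: 'ab' -> no
  Position 2: 'bc' -> no
  Position 3: 'cc' -> no
  Position 4: 'cb' -> no
  Position 5: 'bb' -> no
  Position 6: 'ba' -> no
  Position 7: 'ab' -> no
  Position 8: 'bb' -> no
  Position 9: 'ba' -> no
  Position 10: 'aa' -> MATCH
  Position 11: 'aa' -> MATCH
  Position 12: 'ab' -> no
Total matches: 3

3


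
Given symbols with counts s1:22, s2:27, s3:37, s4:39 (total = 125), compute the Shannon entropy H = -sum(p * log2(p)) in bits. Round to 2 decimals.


Computing entropy H = -sum(p_i * log2(p_i)):
  s1: p = 22/125 = 0.1760, -p*log2(p) = 0.4411
  s2: p = 27/125 = 0.2160, -p*log2(p) = 0.4776
  s3: p = 37/125 = 0.2960, -p*log2(p) = 0.5199
  s4: p = 39/125 = 0.3120, -p*log2(p) = 0.5243
H = sum of terms = 1.9629
Rounded to 2 decimals: 1.96

1.96


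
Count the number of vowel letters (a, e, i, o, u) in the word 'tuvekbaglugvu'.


Scanning each character of 'tuvekbaglugvu':
  Position 1: 't' -> consonant (running count: 0)
  Position 2: 'u' -> vowel (running count: 1)
  Position 3: 'v' -> consonant (running count: 1)
  Position 4: 'e' -> vowel (running count: 2)
  Position 5: 'k' -> consonant (running count: 2)
  Position 6: 'b' -> consonant (running count: 2)
  Position 7: 'a' -> vowel (running count: 3)
  Position 8: 'g' -> consonant (running count: 3)
  Position 9: 'l' -> consonant (running count: 3)
  Position 10: 'u' -> vowel (running count: 4)
  Position 11: 'g' -> consonant (running count: 4)
  Position 12: 'v' -> consonant (running count: 4)
  Position 13: 'u' -> vowel (running count: 5)
Total vowels: 5

5


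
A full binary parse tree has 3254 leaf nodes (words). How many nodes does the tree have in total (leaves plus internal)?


Leaf nodes (terminals): 3254
Internal nodes = n - 1 = 3254 - 1 = 3253
Total = leaves + internal = 3254 + 3253 = 6507

6507


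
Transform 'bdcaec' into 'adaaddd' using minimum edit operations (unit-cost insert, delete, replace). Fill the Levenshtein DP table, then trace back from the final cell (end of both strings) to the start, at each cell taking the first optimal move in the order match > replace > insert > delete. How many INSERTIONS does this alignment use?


Edit distance = 5. Backtracking from cell (6, 7) with preference match > replace > insert > delete,
then listing the resulting alignment 'bdcaec' -> 'adaaddd' left to right:
  Step 1: replace b->a
  Step 2: keep 'd'
  Step 3: replace c->a
  Step 4: keep 'a'
  Step 5: insert 'd' [insertion #1]
  Step 6: replace e->d
  Step 7: replace c->d
Total insertions: 1

1


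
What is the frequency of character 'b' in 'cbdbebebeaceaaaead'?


Scanning 'cbdbebebeaceaaaead' for 'b':
  Position 1: 'b' -> MATCH (count: 1)
  Position 3: 'b' -> MATCH (count: 2)
  Position 5: 'b' -> MATCH (count: 3)
  Position 7: 'b' -> MATCH (count: 4)
Total occurrences of 'b': 4

4


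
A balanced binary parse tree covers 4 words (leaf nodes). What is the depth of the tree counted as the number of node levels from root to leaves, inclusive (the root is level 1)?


In a balanced binary tree with n leaves the deepest leaf is ceil(log2(n)) edges below the root,
so counting node levels inclusive of root and leaves gives ceil(log2(n)) + 1 levels.
log2(4) = 2.0000
ceil(2.0000) = 2
levels = 2 + 1 = 3

3


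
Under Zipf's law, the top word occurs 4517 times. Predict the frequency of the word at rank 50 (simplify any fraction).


Zipf's law: freq(rank) = f1 / rank
f1 = 4517, rank = 50
freq = 4517 / 50
GCD(4517, 50) = 1
Simplified: 4517/50

4517/50


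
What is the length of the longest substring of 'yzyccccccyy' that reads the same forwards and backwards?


Scanning 'yzyccccccyy' for palindromic substrings.
Substring at positions 2-9: 'yccccccy'.
Check: reverse('yccccccy') = 'yccccccy' -> palindrome confirmed.
Neighbouring characters ('z' / 'y') break symmetry, so it cannot extend further.
No longer palindromic substring exists; longest length = 8

8


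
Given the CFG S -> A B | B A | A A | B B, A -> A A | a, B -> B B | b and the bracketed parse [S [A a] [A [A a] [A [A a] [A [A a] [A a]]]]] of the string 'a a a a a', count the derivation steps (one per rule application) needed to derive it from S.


Every bracketed nonterminal node [X ...] in the tree is produced by exactly one rule application.
Reading the tree off as a leftmost derivation:
  Step 1: S  =>  A A   (applied S -> A A)
  Step 2: A A  =>  a A   (applied A -> a)
  Step 3: a A  =>  a A A   (applied A -> A A)
  Step 4: a A A  =>  a a A   (applied A -> a)
  Step 5: a a A  =>  a a A A   (applied A -> A A)
  Step 6: a a A A  =>  a a a A   (applied A -> a)
  Step 7: a a a A  =>  a a a A A   (applied A -> A A)
  Step 8: a a a A A  =>  a a a a A   (applied A -> a)
  Step 9: a a a a A  =>  a a a a a   (applied A -> a)
Final yield: a a a a a
Total rewrite steps: 9

9


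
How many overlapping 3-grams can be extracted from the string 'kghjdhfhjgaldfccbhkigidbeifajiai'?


String 'kghjdhfhjgaldfccbhkigidbeifajiai' has length L = 32.
Number of overlapping n-grams = L - n + 1
Substituting: 32 - 3 + 1 = 30

30


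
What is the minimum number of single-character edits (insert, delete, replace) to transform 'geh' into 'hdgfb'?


Building DP table for s1='geh' (len 3) and s2='hdgfb' (len 5):
       h  d  g  f  b
    0  1  2  3  4  5
  g 1  1  2  2  3  4
  e 2  2  2  3  3  4
  h 3  2  3  3  4  4
Edit distance = dp[3][5] = 4

4


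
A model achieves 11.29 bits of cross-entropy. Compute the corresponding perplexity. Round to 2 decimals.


Perplexity formula: PP = 2^H
H = 11.29
PP = 2^11.29
Decompose: 2^11.29 = 2^11 * 2^0.29
2^11 = 2048, 2^0.29 ~ 1.2226403
PP ~ 2048 * 1.2226403 = 2503.9673344
Rounded to 2 decimals: 2503.97

2503.97


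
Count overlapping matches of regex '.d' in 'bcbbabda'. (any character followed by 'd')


Pattern: .d means any character followed by 'd'.
Scanning 'bcbbabda' position-by-position:
  Pos 0: window 'bc' -> no
  Pos 1: window 'cb' -> no
  Pos 2: window 'bb' -> no
  Pos 3: window 'ba' -> no
  Pos 4: window 'ab' -> no
  Pos 5: window 'bd' -> MATCH
  Pos 6: window 'da' -> no
  Pos 7: window 'a' -> no
Total matches: 1

1


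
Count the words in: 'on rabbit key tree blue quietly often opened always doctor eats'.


Counting words by splitting on spaces:
  Word 1: 'on'
  Word 2: 'rabbit'
  Word 3: 'key'
  Word 4: 'tree'
  Word 5: 'blue'
  Word 6: 'quietly'
  Word 7: 'often'
  Word 8: 'opened'
  Word 9: 'always'
  Word 10: 'doctor'
  Word 11: 'eats'
Total words: 11

11


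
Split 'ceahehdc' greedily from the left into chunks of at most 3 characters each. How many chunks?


'ceahehdc' has 8 characters.
Chunking with max size 3:
  Chunk 1: 'cea' (positions 0-2)
  Chunk 2: 'heh' (positions 3-5)
  Chunk 3: 'dc' (positions 6-7)
Total chunks: ceil(8 / 3) = 3

3


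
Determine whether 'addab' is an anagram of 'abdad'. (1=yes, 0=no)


Sort characters of 'addab': 'aabdd'
Sort characters of 'abdad': 'aabdd'
Sorted forms match -> they ARE anagrams
Result: 1

1


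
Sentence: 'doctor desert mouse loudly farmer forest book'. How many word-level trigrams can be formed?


Word trigrams from [7] words:
  Trigram 1: (doctor desert mouse)
  Trigram 2: (desert mouse loudly)
  Trigram 3: (mouse loudly farmer)
  Trigram 4: (loudly farmer forest)
  Trigram 5: (farmer forest book)
Total word trigrams: 7 - 2 = 5

5


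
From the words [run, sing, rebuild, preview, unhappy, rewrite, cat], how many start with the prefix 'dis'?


Checking each word for prefix 'dis':
  'run' -> no (count: 0)
  'sing' -> no (count: 0)
  'rebuild' -> no (count: 0)
  'preview' -> no (count: 0)
  'unhappy' -> no (count: 0)
  'rewrite' -> no (count: 0)
  'cat' -> no (count: 0)
Total with prefix 'dis': 0

0


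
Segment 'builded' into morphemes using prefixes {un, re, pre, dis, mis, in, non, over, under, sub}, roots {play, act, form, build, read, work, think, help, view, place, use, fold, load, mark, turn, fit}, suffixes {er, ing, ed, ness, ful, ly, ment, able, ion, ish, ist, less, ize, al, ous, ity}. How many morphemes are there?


Segmenting 'builded' against the inventory:
  'build' -> root (morpheme 1)
  'ed' -> suffix (morpheme 2)
Total morphemes: 2

2


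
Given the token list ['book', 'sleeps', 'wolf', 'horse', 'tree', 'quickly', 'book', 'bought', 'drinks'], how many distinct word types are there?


Listing all tokens and tracking unique types:
  Token 1: 'book' -> NEW (unique so far: 1)
  Token 2: 'sleeps' -> NEW (unique so far: 2)
  Token 3: 'wolf' -> NEW (unique so far: 3)
  Token 4: 'horse' -> NEW (unique so far: 4)
  Token 5: 'tree' -> NEW (unique so far: 5)
  Token 6: 'quickly' -> NEW (unique so far: 6)
  Token 7: 'book' -> duplicate (unique so far: 6)
  Token 8: 'bought' -> NEW (unique so far: 7)
  Token 9: 'drinks' -> NEW (unique so far: 8)
Unique types: ('book', 'bought', 'drinks', 'horse', 'quickly', 'sleeps', 'tree', 'wolf')
Vocabulary size: 8

8


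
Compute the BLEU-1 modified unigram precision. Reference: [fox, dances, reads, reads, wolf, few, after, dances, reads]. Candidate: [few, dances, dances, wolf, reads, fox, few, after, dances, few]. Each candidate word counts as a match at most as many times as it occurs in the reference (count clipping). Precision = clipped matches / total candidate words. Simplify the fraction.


Reference word counts: {'after': 1, 'dances': 2, 'few': 1, 'fox': 1, 'reads': 3, 'wolf': 1}
Checking each candidate word (with clipping):
  'few' -> in reference (ref count 1, used 1/1) -> match (matches: 1)
  'dances' -> in reference (ref count 2, used 1/2) -> match (matches: 2)
  'dances' -> in reference (ref count 2, used 2/2) -> match (matches: 3)
  'wolf' -> in reference (ref count 1, used 1/1) -> match (matches: 4)
  'reads' -> in reference (ref count 3, used 1/3) -> match (matches: 5)
  'fox' -> in reference (ref count 1, used 1/1) -> match (matches: 6)
  'few' -> ref count 1 already used up (1/1) -> clipped, no match (matches: 6)
  'after' -> in reference (ref count 1, used 1/1) -> match (matches: 7)
  'dances' -> ref count 2 already used up (2/2) -> clipped, no match (matches: 7)
  'few' -> ref count 1 already used up (1/1) -> clipped, no match (matches: 7)
Clipped matches: 7, Candidate length: 10
Precision = 7/10

7/10


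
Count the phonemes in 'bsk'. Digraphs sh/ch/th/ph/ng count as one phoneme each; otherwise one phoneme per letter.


Parsing 'bsk' greedily, digraphs first:
  'b' -> consonant phoneme (phonemes so far: 1)
  's' -> consonant phoneme (phonemes so far: 2)
  'k' -> consonant phoneme (phonemes so far: 3)
Total phonemes: 3

3


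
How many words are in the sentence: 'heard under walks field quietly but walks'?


Counting words by splitting on spaces:
  Word 1: 'heard'
  Word 2: 'under'
  Word 3: 'walks'
  Word 4: 'field'
  Word 5: 'quietly'
  Word 6: 'but'
  Word 7: 'walks'
Total words: 7

7


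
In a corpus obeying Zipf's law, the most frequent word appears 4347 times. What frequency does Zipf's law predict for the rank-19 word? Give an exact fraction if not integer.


Zipf's law: freq(rank) = f1 / rank
f1 = 4347, rank = 19
freq = 4347 / 19
GCD(4347, 19) = 1
Simplified: 4347/19

4347/19
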